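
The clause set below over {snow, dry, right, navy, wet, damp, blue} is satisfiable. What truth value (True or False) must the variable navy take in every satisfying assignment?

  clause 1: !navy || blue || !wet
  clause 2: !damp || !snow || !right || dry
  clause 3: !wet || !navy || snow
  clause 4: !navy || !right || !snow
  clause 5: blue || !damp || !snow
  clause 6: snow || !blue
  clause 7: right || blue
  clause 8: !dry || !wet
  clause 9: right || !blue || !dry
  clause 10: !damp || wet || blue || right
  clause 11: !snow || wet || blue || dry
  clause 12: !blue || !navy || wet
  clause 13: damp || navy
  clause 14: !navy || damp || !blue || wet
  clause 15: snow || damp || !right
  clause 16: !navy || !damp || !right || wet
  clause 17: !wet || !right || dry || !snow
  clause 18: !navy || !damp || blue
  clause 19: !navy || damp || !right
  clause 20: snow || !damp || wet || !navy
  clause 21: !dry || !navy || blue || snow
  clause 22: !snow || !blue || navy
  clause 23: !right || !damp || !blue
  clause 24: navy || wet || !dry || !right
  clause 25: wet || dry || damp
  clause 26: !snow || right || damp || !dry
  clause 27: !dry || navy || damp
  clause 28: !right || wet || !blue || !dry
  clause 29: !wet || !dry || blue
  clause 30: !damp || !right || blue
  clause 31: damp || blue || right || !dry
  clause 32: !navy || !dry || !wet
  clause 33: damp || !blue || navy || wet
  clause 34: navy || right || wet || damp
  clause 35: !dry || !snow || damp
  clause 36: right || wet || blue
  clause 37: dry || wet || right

Suppose navy = false.
From the singleton clause (damp), damp = true.
Case blue = true:
From the singleton clause (snow), snow = true.
But (!snow) is also a unit clause — contradiction.
Undo blue and try blue = false.
From the singleton clause (!snow), snow = false.
From the singleton clause (right), right = true.
But (!right) is also a unit clause — contradiction.
Either choice for blue ends in contradiction.
So every satisfying assignment has navy = True.

True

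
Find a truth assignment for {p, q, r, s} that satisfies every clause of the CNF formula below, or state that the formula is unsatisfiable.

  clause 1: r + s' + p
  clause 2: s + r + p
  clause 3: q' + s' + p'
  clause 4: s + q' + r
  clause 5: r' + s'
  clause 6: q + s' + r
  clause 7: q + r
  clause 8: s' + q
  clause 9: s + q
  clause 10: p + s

p: 1, q: 1, r: 1, s: 0

Case r = 1:
(s') alone gives s = 0.
(q) alone gives q = 1.
(p) alone gives p = 1.
All clauses are satisfied.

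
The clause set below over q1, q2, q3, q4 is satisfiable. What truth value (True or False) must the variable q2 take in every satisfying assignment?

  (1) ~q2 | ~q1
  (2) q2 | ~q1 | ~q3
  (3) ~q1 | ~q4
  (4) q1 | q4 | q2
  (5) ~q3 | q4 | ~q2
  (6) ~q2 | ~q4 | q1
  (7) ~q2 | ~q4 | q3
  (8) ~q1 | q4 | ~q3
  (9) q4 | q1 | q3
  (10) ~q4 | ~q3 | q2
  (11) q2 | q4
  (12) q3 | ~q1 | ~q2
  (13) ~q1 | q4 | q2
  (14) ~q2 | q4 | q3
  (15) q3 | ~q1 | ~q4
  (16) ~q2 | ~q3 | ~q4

False

Suppose q2 = 1.
(~q1) alone gives q1 = 0.
(~q4) alone gives q4 = 0.
(~q3) alone gives q3 = 0.
Now (q3) is unsatisfied and unit — conflict.
So every satisfying assignment has q2 = False.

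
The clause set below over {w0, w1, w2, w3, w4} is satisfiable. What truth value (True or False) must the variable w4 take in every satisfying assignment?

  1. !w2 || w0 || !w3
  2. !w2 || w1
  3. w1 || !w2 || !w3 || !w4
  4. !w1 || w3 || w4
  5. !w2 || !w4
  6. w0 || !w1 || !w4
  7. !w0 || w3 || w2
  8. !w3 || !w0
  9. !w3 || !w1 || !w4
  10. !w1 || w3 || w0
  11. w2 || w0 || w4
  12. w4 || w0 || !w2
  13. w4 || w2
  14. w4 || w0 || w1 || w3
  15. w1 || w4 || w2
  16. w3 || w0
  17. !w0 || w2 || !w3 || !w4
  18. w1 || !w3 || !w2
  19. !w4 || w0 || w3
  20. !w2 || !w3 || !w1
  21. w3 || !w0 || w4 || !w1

True

Suppose w4 = false.
From the singleton clause (w2), w2 = true.
From the singleton clause (w1), w1 = true.
From the singleton clause (w3), w3 = true.
That conflicts with the unit clause (!w3).
So every satisfying assignment has w4 = True.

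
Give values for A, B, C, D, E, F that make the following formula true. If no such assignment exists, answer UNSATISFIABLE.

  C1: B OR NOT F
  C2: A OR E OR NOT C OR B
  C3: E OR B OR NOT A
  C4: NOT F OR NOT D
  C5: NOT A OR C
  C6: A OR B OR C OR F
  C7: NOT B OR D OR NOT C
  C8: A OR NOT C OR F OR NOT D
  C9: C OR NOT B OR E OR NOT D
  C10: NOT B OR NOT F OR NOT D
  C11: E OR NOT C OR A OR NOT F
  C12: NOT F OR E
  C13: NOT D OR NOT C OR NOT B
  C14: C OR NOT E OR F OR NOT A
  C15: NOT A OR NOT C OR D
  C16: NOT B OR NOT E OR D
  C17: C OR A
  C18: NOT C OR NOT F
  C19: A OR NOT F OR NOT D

Suppose B = false.
Unit clause (NOT F) forces F = false.
Suppose E = true.
Suppose A = false.
Unit clause (C) forces C = true.
Unit clause (NOT D) forces D = false.
This assignment satisfies each clause.

A ↦ false,  B ↦ false,  C ↦ true,  D ↦ false,  E ↦ true,  F ↦ false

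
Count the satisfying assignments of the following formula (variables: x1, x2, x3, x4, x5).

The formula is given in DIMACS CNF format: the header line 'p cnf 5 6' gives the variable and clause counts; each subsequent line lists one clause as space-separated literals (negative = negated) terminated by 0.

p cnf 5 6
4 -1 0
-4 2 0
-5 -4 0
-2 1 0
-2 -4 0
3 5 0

There are 2^5 = 32 truth assignments over (x1, x2, x3, x4, x5).
Split on x5. With x5 = True, the clauses containing x5 are satisfied and ¬x5 drops from the rest; 2 of the 2^4 = 16 assignments to the other variables satisfy what remains.
With x5 = False, by the same count on the reduced clause set, 1 assignment works.
Total: 2 + 1 = 3.

3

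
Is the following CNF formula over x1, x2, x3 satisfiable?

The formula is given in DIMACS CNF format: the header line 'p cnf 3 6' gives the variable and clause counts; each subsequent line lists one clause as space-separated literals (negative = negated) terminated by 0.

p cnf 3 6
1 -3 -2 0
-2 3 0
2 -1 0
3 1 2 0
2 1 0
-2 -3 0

Try x2 = False.
From the singleton clause (¬x1), x1 = False.
But (x1) is also a unit clause — contradiction.
That branch fails; take x2 = True instead.
From the singleton clause (x3), x3 = True.
But (¬x3) is also a unit clause — contradiction.
Both values of x2 lead to a conflict.
No assignment satisfies every clause.

No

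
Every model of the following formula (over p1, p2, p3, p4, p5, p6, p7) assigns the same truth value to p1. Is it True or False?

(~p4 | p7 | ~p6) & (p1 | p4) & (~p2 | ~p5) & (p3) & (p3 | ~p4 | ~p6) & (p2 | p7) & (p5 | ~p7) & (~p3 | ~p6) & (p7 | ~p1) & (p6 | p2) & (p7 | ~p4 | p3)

Suppose p1 = 1.
From the singleton clause (p3), p3 = 1.
From the singleton clause (~p6), p6 = 0.
From the singleton clause (p7), p7 = 1.
From the singleton clause (p5), p5 = 1.
From the singleton clause (~p2), p2 = 0.
Now (p2) is unsatisfied and unit — conflict.
So every satisfying assignment has p1 = False.

False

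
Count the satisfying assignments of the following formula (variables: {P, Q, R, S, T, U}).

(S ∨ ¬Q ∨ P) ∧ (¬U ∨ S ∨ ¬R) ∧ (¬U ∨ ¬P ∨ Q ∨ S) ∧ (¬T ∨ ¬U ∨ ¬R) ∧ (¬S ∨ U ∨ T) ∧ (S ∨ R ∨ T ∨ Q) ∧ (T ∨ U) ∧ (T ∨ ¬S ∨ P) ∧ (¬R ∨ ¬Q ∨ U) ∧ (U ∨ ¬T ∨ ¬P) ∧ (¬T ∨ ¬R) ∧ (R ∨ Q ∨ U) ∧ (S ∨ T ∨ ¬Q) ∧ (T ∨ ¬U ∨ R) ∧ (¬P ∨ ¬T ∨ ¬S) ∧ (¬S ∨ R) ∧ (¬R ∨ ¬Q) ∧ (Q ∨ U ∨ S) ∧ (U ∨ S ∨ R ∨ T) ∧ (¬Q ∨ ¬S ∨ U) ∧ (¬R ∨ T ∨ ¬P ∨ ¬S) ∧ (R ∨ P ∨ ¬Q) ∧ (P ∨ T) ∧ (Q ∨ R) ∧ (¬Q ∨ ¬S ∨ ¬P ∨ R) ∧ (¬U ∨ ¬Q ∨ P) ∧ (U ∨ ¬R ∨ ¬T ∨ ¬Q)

There are 2^6 = 64 truth assignments over (P, Q, R, S, T, U).
Split on T. With T = True, the clauses containing T are satisfied and ¬T drops from the rest; 1 of the 2^5 = 32 assignments to the other variables satisfy what remains.
With T = False, by the same count on the reduced clause set, 0 assignments work.
(One model: P=T, Q=T, R=F, S=F, T=T, U=T.)
Total: 1 + 0 = 1.

1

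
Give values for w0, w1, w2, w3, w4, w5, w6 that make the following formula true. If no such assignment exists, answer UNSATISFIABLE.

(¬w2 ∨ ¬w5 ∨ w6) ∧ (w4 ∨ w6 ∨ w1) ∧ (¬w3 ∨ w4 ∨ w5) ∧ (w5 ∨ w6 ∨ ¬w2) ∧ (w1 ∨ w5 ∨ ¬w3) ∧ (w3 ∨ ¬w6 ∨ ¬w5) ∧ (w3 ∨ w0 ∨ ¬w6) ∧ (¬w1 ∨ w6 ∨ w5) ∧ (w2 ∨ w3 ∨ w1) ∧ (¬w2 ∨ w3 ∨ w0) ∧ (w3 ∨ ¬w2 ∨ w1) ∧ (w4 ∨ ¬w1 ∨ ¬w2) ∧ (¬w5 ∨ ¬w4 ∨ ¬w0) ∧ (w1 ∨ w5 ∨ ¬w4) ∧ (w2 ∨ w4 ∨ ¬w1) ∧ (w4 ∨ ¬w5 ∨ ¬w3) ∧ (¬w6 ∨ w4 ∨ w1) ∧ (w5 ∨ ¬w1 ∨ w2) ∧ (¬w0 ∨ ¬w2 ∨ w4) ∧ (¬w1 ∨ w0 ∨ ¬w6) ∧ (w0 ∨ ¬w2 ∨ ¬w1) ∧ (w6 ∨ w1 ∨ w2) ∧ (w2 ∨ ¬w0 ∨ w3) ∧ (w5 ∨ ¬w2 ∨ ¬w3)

Suppose w2 = False.
Suppose w3 = True.
Suppose w4 = True.
Suppose w1 = False.
The clause (w5) is unit, so w5 = True.
The clause (¬w0) is unit, so w0 = False.
The clause (w6) is unit, so w6 = True.
All clauses are satisfied.

w0 ↦ False; w1 ↦ False; w2 ↦ False; w3 ↦ True; w4 ↦ True; w5 ↦ True; w6 ↦ True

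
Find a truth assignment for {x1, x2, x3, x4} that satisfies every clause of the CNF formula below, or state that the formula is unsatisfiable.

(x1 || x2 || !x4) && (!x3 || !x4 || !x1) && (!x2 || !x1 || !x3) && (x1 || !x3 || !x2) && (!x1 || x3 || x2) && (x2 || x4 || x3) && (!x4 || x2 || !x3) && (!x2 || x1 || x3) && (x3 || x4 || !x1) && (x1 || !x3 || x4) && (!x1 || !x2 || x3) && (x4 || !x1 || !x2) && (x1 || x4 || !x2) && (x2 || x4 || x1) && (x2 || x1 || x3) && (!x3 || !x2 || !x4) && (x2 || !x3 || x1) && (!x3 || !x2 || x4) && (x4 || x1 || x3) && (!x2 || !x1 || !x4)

x1: true,  x2: false,  x3: true,  x4: false

Case x1 = true:
Case x3 = true:
The clause (!x4) is unit, so x4 = false.
The clause (!x2) is unit, so x2 = false.
All clauses are satisfied.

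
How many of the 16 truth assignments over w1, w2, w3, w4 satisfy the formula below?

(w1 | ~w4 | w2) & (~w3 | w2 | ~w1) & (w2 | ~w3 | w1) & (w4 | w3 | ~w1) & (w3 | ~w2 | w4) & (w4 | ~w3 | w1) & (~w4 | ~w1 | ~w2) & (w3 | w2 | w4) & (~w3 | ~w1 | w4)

3

There are 2^4 = 16 truth assignments over (w1, w2, w3, w4).
Check each against the 9 clauses (columns in the order w1, w2, w3, w4):
  F F F F  ✗ fails (w3 | w2 | w4)
  F F F T  ✗ fails (w1 | ~w4 | w2)
  F F T F  ✗ fails (w2 | ~w3 | w1)
  F F T T  ✗ fails (w1 | ~w4 | w2)
  F T F F  ✗ fails (w3 | ~w2 | w4)
  F T F T  ✓ satisfies all
  F T T F  ✗ fails (w4 | ~w3 | w1)
  F T T T  ✓ satisfies all
  T F F F  ✗ fails (w4 | w3 | ~w1)
  T F F T  ✓ satisfies all
  T F T F  ✗ fails (~w3 | w2 | ~w1)
  T F T T  ✗ fails (~w3 | w2 | ~w1)
  T T F F  ✗ fails (w4 | w3 | ~w1)
  T T F T  ✗ fails (~w4 | ~w1 | ~w2)
  T T T F  ✗ fails (~w3 | ~w1 | w4)
  T T T T  ✗ fails (~w4 | ~w1 | ~w2)
3 of the 16 rows are models.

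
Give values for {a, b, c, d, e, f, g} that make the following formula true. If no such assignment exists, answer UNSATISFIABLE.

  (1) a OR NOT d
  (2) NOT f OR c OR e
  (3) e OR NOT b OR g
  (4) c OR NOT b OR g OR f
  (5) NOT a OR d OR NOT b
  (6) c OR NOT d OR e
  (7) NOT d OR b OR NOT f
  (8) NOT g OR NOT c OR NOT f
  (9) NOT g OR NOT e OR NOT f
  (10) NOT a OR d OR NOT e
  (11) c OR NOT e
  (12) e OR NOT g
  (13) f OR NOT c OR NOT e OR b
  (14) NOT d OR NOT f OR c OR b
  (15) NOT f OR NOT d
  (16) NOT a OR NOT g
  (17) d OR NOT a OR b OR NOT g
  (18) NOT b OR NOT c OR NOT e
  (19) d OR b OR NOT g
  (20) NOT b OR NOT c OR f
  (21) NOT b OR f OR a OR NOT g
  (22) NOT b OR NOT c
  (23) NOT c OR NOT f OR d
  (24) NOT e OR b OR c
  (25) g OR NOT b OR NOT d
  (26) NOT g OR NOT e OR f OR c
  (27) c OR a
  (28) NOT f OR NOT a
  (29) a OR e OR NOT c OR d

a=true, b=false, c=true, d=false, e=false, f=false, g=false

Case a = true:
Unit clause (NOT g) forces g = false.
Unit clause (NOT f) forces f = false.
Case e = false:
Unit clause (NOT b) forces b = false.
Case c = true:
Every clause is now satisfied; d is unconstrained.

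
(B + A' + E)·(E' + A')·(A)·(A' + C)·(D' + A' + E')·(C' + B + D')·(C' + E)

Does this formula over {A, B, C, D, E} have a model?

(A) alone gives A = 1.
(E') alone gives E = 0.
(B) alone gives B = 1.
(C) alone gives C = 1.
That conflicts with the unit clause (C').
No assignment satisfies every clause.

Unsatisfiable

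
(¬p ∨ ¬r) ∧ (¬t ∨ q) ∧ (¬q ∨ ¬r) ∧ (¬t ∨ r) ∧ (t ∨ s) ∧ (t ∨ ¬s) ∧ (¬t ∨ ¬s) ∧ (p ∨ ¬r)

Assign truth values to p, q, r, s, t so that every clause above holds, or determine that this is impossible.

Try p = False.
Unit clause (¬r) forces r = False.
Unit clause (¬t) forces t = False.
Unit clause (s) forces s = True.
Now (¬s) is unsatisfied and unit — conflict.
So p must be the other value — set p = True.
Unit clause (¬r) forces r = False.
Unit clause (¬t) forces t = False.
Unit clause (s) forces s = True.
Now (¬s) is unsatisfied and unit — conflict.
Either choice for p ends in contradiction.

UNSATISFIABLE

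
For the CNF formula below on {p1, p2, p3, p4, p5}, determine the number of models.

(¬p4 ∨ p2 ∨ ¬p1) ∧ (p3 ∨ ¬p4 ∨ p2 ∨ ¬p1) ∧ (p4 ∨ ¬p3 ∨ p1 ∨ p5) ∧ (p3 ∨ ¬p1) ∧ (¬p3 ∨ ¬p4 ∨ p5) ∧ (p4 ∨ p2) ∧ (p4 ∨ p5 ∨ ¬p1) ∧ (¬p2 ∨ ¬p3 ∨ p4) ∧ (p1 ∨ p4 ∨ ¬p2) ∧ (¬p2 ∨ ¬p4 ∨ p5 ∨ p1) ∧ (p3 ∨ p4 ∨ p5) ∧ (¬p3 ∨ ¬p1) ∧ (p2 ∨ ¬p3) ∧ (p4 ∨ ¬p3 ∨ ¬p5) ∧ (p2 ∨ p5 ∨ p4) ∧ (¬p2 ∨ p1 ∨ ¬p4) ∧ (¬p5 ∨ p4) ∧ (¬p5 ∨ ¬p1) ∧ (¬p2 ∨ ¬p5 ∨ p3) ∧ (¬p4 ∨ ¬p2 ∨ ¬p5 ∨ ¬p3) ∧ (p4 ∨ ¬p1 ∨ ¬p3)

There are 2^5 = 32 truth assignments over (p1, p2, p3, p4, p5).
Split on p4. With p4 = True, the clauses containing p4 are satisfied and ¬p4 drops from the rest; 2 of the 2^4 = 16 assignments to the other variables satisfy what remains.
With p4 = False, by the same count on the reduced clause set, 0 assignments work.
(One model: p1=F, p2=F, p3=F, p4=T, p5=F.)
Total: 2 + 0 = 2.

2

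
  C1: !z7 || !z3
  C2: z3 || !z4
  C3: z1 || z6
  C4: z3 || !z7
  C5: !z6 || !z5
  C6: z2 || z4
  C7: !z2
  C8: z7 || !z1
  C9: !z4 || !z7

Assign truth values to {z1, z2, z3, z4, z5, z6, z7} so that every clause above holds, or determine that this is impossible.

z1=false,  z2=false,  z3=true,  z4=true,  z5=false,  z6=true,  z7=false

(!z2) alone gives z2 = false.
(z4) alone gives z4 = true.
(z3) alone gives z3 = true.
(!z7) alone gives z7 = false.
(!z1) alone gives z1 = false.
(z6) alone gives z6 = true.
(!z5) alone gives z5 = false.
This assignment satisfies each clause.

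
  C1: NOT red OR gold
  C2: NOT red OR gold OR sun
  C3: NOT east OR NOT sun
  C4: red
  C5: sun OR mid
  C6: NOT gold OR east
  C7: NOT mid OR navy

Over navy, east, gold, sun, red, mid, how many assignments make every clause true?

There are 2^6 = 64 truth assignments over (navy, east, gold, sun, red, mid).
Split on east. With east = true, the clauses containing east are satisfied and NOT east drops from the rest; 1 of the 2^5 = 32 assignments to the other variables satisfy what remains.
With east = false, by the same count on the reduced clause set, 0 assignments work.
Total: 1 + 0 = 1.

1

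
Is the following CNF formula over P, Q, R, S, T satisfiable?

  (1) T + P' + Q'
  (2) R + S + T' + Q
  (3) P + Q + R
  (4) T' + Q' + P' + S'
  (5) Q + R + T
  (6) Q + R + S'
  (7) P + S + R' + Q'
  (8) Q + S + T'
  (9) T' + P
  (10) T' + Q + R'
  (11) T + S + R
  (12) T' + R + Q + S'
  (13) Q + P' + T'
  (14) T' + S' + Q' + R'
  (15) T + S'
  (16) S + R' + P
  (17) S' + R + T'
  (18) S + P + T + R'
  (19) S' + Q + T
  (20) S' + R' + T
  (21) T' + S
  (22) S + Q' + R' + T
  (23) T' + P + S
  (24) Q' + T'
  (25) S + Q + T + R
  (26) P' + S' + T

Yes, satisfiable

Branch on T: set T = 0.
From the singleton clause (S'), S = 0.
From the singleton clause (R), R = 1.
From the singleton clause (P), P = 1.
From the singleton clause (Q'), Q = 0.
This assignment satisfies each clause.
A satisfying assignment: P=1,  Q=0,  R=1,  S=0,  T=0.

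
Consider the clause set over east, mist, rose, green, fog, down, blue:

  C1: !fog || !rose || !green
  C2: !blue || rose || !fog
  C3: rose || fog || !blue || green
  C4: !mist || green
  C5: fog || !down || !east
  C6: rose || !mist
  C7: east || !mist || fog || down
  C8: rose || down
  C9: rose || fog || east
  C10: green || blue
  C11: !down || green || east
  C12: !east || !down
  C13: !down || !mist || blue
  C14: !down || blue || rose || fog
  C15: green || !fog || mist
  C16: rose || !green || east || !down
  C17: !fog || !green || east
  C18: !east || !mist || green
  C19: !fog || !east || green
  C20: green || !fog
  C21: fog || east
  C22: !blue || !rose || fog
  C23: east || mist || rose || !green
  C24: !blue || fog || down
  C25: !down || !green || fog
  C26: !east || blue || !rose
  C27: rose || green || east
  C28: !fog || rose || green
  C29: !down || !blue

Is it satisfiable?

Branch on mist: set mist = false.
Branch on rose: set rose = true.
Branch on fog: set fog = false.
The clause (east) is unit, so east = true.
The clause (!down) is unit, so down = false.
The clause (!blue) is unit, so blue = false.
Now (blue) is unsatisfied and unit — conflict.
That branch fails; take fog = true instead.
The clause (!green) is unit, so green = false.
Now (green) is unsatisfied and unit — conflict.
Either choice for fog ends in contradiction.
That branch fails; take rose = false instead.
The clause (down) is unit, so down = true.
The clause (!east) is unit, so east = false.
The clause (fog) is unit, so fog = true.
The clause (!blue) is unit, so blue = false.
The clause (green) is unit, so green = true.
Now (!green) is unsatisfied and unit — conflict.
Either choice for rose ends in contradiction.
That branch fails; take mist = true instead.
The clause (green) is unit, so green = true.
The clause (rose) is unit, so rose = true.
The clause (!fog) is unit, so fog = false.
The clause (east) is unit, so east = true.
The clause (!down) is unit, so down = false.
The clause (!blue) is unit, so blue = false.
Now (blue) is unsatisfied and unit — conflict.
Either choice for mist ends in contradiction.
No assignment satisfies every clause.

Unsatisfiable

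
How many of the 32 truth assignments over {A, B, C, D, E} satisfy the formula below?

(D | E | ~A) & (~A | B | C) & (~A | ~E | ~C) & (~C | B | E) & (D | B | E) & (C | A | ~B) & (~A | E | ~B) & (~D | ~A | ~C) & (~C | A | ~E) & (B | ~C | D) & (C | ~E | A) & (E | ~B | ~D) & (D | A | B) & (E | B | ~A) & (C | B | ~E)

4

There are 2^5 = 32 truth assignments over (A, B, C, D, E).
Split on C. With C = 1, the clauses containing C are satisfied and ~C drops from the rest; 1 of the 2^4 = 16 assignments to the other variables satisfy what remains.
With C = 0, by the same count on the reduced clause set, 3 assignments work.
(One model: A=F, B=F, C=F, D=T, E=F.)
Total: 1 + 3 = 4.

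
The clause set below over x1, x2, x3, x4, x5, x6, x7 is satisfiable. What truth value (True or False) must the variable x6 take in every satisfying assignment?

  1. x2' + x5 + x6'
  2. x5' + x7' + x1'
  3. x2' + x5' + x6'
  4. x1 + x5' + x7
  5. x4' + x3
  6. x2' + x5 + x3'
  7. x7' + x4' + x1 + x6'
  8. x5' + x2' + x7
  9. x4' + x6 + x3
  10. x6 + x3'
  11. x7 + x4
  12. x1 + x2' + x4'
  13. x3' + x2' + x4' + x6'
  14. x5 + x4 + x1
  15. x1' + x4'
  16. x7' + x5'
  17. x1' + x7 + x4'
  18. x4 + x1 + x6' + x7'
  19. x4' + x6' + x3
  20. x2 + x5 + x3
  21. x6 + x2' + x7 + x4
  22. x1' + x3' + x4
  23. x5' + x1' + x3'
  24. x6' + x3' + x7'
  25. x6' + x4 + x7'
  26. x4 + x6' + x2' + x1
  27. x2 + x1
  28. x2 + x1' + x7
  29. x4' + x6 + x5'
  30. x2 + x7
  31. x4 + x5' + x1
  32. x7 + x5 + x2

False

Suppose x6 = 1.
Try x2 = 0.
(x1) alone gives x1 = 1.
(x4') alone gives x4 = 0.
(x7) alone gives x7 = 1.
Now (x7') is unsatisfied and unit — conflict.
Undo x2 and try x2 = 1.
(x5) alone gives x5 = 1.
Now (x5') is unsatisfied and unit — conflict.
Both values of x2 lead to a conflict.
So every satisfying assignment has x6 = False.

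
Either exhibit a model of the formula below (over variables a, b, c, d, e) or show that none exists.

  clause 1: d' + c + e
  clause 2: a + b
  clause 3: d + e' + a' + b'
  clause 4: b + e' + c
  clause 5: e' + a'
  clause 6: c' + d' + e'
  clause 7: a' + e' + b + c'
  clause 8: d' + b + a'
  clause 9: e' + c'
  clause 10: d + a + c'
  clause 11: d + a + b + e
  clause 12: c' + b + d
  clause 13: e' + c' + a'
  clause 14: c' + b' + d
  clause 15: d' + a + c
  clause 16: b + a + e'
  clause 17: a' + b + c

Branch on a: set a = 0.
Unit clause (b) forces b = 1.
Branch on e: set e = 0.
Branch on d: set d = 1.
Unit clause (c) forces c = 1.
This assignment satisfies each clause.

a: 0,  b: 1,  c: 1,  d: 1,  e: 0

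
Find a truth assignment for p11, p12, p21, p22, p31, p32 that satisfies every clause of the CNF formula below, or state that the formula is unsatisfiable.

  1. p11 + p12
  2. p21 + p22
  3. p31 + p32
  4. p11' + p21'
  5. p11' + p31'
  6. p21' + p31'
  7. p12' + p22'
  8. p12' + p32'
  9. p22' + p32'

UNSATISFIABLE

Try p11 = 1.
Unit clause (p21') forces p21 = 0.
Unit clause (p22) forces p22 = 1.
Unit clause (p31') forces p31 = 0.
Unit clause (p32) forces p32 = 1.
That conflicts with the unit clause (p32').
Backtrack on p11: now try p11 = 0.
Unit clause (p12) forces p12 = 1.
Unit clause (p22') forces p22 = 0.
Unit clause (p21) forces p21 = 1.
Unit clause (p31') forces p31 = 0.
Unit clause (p32) forces p32 = 1.
That conflicts with the unit clause (p32').
Neither p11 = 1 nor p11 = 0 works.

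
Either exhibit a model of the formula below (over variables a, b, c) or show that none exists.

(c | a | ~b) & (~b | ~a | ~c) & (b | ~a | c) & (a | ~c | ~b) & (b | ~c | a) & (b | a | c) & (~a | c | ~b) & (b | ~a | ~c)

Try c = 1.
Try b = 0.
Unit clause (a) forces a = 1.
That conflicts with the unit clause (~a).
So b must be the other value — set b = 1.
Unit clause (~a) forces a = 0.
That conflicts with the unit clause (a).
Either choice for b ends in contradiction.
So c must be the other value — set c = 0.
Try a = 1.
Unit clause (b) forces b = 1.
That conflicts with the unit clause (~b).
So a must be the other value — set a = 0.
Unit clause (~b) forces b = 0.
That conflicts with the unit clause (b).
Either choice for a ends in contradiction.
Either choice for c ends in contradiction.

UNSATISFIABLE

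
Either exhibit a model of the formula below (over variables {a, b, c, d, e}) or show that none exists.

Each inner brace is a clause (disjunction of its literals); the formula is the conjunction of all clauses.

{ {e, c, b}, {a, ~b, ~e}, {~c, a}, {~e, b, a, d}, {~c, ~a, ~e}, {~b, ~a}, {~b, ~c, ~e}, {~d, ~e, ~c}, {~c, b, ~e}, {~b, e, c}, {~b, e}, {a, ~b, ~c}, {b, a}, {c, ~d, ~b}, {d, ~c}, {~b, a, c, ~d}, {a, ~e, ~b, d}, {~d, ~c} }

Case c = 0:
Case e = 1:
Case a = 1:
The clause (~b) is unit, so b = 0.
All clauses hold; d can take either value.

a=1,  b=0,  c=0,  d=0,  e=1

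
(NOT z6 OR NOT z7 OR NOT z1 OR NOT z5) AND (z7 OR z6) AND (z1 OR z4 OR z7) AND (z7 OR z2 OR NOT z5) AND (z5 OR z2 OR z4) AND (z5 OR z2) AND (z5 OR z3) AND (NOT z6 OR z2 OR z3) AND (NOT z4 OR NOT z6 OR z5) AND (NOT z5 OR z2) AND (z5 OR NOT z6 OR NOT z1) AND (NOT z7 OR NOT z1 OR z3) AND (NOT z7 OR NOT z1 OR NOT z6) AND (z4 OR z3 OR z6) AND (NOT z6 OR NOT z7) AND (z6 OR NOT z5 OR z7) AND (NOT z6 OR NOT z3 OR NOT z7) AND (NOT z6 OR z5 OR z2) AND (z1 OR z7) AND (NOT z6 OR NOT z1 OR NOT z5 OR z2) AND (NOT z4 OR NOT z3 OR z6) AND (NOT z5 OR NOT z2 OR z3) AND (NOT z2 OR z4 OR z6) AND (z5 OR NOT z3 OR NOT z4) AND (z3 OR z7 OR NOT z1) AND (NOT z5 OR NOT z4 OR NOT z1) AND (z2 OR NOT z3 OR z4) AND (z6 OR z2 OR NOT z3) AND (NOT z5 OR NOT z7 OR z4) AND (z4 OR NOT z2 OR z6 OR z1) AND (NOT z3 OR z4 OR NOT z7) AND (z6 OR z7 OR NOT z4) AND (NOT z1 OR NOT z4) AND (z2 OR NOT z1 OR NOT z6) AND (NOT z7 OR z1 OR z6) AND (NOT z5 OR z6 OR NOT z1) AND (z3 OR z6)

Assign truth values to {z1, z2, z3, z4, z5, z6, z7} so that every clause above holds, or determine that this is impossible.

Branch on z7: set z7 = false.
From the singleton clause (z6), z6 = true.
From the singleton clause (z1), z1 = true.
From the singleton clause (z5), z5 = true.
From the singleton clause (z2), z2 = true.
From the singleton clause (z3), z3 = true.
From the singleton clause (NOT z4), z4 = false.
This assignment satisfies each clause.

z1: true,  z2: true,  z3: true,  z4: false,  z5: true,  z6: true,  z7: false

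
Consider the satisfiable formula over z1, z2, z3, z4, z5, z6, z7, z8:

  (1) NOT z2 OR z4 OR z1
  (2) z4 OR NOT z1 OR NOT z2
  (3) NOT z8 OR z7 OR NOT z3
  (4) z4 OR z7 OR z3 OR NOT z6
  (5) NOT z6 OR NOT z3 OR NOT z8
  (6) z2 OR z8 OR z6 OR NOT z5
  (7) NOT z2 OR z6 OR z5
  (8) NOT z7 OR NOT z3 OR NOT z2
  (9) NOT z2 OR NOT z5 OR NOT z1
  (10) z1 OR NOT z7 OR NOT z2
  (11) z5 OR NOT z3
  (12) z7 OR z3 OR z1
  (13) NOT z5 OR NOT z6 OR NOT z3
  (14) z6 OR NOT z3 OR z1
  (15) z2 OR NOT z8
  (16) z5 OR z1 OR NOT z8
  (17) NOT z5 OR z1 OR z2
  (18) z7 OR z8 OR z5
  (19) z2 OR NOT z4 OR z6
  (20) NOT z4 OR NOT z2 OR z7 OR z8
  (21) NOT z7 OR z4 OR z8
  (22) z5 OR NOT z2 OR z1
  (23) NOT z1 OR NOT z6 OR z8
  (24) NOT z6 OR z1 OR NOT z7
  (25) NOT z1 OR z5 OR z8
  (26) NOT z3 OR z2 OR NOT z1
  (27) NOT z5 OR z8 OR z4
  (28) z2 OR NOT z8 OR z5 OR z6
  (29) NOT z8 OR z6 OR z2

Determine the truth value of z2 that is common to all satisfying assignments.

Suppose z2 = false.
Unit clause (NOT z8) forces z8 = false.
Case z6 = true:
Unit clause (NOT z1) forces z1 = false.
Unit clause (NOT z5) forces z5 = false.
Unit clause (NOT z3) forces z3 = false.
Unit clause (z7) forces z7 = true.
That conflicts with the unit clause (NOT z7).
Backtrack on z6: now try z6 = false.
Unit clause (NOT z5) forces z5 = false.
Unit clause (NOT z3) forces z3 = false.
Unit clause (z7) forces z7 = true.
Unit clause (NOT z4) forces z4 = false.
That conflicts with the unit clause (z4).
Both values of z6 lead to a conflict.
So every satisfying assignment has z2 = True.

True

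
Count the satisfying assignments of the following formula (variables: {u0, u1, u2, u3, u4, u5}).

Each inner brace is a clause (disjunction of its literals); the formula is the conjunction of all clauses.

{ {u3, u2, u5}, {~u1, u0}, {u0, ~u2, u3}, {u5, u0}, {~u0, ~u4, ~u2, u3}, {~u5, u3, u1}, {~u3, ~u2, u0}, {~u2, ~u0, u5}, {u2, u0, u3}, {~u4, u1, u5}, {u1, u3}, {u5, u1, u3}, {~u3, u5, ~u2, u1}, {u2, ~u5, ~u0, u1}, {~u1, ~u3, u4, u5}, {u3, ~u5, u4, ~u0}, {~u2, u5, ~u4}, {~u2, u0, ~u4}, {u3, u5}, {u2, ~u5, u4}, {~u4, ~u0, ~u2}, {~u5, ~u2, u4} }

5

There are 2^6 = 64 truth assignments over (u0, u1, u2, u3, u4, u5).
Split on u5. With u5 = 1, the clauses containing u5 are satisfied and ~u5 drops from the rest; 3 of the 2^5 = 32 assignments to the other variables satisfy what remains.
With u5 = 0, by the same count on the reduced clause set, 2 assignments work.
Total: 3 + 2 = 5.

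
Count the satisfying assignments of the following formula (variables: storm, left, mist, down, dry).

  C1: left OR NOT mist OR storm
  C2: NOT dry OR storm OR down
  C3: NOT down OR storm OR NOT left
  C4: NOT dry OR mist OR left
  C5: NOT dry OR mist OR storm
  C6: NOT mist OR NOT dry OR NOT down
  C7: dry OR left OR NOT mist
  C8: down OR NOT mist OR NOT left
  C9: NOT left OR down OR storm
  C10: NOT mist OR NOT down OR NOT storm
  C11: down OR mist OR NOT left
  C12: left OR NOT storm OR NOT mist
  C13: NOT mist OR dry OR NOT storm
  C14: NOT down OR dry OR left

There are 2^5 = 32 truth assignments over (storm, left, mist, down, dry).
Split on mist. With mist = true, the clauses containing mist are satisfied and NOT mist drops from the rest; 0 of the 2^4 = 16 assignments to the other variables satisfy what remains.
With mist = false, by the same count on the reduced clause set, 4 assignments work.
(One model: storm=F, left=F, mist=F, down=F, dry=F.)
Total: 0 + 4 = 4.

4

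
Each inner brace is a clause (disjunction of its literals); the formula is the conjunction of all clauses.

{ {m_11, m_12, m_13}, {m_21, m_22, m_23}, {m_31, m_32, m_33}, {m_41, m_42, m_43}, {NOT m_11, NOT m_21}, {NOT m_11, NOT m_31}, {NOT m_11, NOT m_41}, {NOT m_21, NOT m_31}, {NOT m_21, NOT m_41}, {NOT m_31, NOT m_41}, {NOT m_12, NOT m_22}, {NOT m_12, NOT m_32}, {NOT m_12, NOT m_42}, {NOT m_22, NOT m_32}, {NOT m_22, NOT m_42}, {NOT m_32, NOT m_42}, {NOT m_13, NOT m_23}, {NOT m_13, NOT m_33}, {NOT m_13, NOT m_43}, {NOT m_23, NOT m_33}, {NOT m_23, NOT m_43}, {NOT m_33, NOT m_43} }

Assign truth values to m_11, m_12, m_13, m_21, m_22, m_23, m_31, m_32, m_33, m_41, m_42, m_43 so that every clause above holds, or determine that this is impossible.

Case m_11 = false:
Case m_12 = true:
The clause (NOT m_22) is unit, so m_22 = false.
The clause (NOT m_32) is unit, so m_32 = false.
The clause (NOT m_42) is unit, so m_42 = false.
Case m_21 = true:
The clause (NOT m_31) is unit, so m_31 = false.
The clause (m_33) is unit, so m_33 = true.
The clause (NOT m_41) is unit, so m_41 = false.
The clause (m_43) is unit, so m_43 = true.
Now (NOT m_43) is unsatisfied and unit — conflict.
So m_21 must be the other value — set m_21 = false.
The clause (m_23) is unit, so m_23 = true.
The clause (NOT m_13) is unit, so m_13 = false.
The clause (NOT m_33) is unit, so m_33 = false.
The clause (m_31) is unit, so m_31 = true.
The clause (NOT m_41) is unit, so m_41 = false.
The clause (m_43) is unit, so m_43 = true.
Now (NOT m_43) is unsatisfied and unit — conflict.
Both values of m_21 lead to a conflict.
So m_12 must be the other value — set m_12 = false.
The clause (m_13) is unit, so m_13 = true.
The clause (NOT m_23) is unit, so m_23 = false.
The clause (NOT m_33) is unit, so m_33 = false.
The clause (NOT m_43) is unit, so m_43 = false.
Case m_21 = true:
The clause (NOT m_31) is unit, so m_31 = false.
The clause (m_32) is unit, so m_32 = true.
The clause (NOT m_41) is unit, so m_41 = false.
The clause (m_42) is unit, so m_42 = true.
Now (NOT m_42) is unsatisfied and unit — conflict.
So m_21 must be the other value — set m_21 = false.
The clause (m_22) is unit, so m_22 = true.
The clause (NOT m_32) is unit, so m_32 = false.
The clause (m_31) is unit, so m_31 = true.
The clause (NOT m_41) is unit, so m_41 = false.
The clause (m_42) is unit, so m_42 = true.
Now (NOT m_42) is unsatisfied and unit — conflict.
Both values of m_21 lead to a conflict.
Both values of m_12 lead to a conflict.
So m_11 must be the other value — set m_11 = true.
The clause (NOT m_21) is unit, so m_21 = false.
The clause (NOT m_31) is unit, so m_31 = false.
The clause (NOT m_41) is unit, so m_41 = false.
Case m_22 = true:
The clause (NOT m_12) is unit, so m_12 = false.
The clause (NOT m_32) is unit, so m_32 = false.
The clause (m_33) is unit, so m_33 = true.
The clause (NOT m_42) is unit, so m_42 = false.
The clause (m_43) is unit, so m_43 = true.
Now (NOT m_43) is unsatisfied and unit — conflict.
So m_22 must be the other value — set m_22 = false.
The clause (m_23) is unit, so m_23 = true.
The clause (NOT m_13) is unit, so m_13 = false.
The clause (NOT m_33) is unit, so m_33 = false.
The clause (m_32) is unit, so m_32 = true.
The clause (NOT m_12) is unit, so m_12 = false.
The clause (NOT m_42) is unit, so m_42 = false.
The clause (m_43) is unit, so m_43 = true.
Now (NOT m_43) is unsatisfied and unit — conflict.
Both values of m_22 lead to a conflict.
Both values of m_11 lead to a conflict.

UNSATISFIABLE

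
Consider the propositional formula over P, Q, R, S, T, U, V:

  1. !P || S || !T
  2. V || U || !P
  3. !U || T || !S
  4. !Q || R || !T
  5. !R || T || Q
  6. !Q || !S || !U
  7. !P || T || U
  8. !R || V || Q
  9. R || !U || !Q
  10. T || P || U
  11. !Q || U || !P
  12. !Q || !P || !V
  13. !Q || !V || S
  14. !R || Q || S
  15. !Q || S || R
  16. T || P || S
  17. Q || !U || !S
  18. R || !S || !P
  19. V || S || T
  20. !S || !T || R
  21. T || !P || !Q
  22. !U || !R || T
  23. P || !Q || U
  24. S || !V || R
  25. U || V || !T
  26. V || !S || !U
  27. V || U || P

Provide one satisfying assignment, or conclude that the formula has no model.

P ↦ false,  Q ↦ false,  R ↦ false,  S ↦ false,  T ↦ true,  U ↦ true,  V ↦ false

Branch on P: set P = false.
Branch on T: set T = true.
Branch on Q: set Q = false.
Branch on R: set R = false.
(!S) alone gives S = false.
(!V) alone gives V = false.
(U) alone gives U = true.
All clauses are satisfied.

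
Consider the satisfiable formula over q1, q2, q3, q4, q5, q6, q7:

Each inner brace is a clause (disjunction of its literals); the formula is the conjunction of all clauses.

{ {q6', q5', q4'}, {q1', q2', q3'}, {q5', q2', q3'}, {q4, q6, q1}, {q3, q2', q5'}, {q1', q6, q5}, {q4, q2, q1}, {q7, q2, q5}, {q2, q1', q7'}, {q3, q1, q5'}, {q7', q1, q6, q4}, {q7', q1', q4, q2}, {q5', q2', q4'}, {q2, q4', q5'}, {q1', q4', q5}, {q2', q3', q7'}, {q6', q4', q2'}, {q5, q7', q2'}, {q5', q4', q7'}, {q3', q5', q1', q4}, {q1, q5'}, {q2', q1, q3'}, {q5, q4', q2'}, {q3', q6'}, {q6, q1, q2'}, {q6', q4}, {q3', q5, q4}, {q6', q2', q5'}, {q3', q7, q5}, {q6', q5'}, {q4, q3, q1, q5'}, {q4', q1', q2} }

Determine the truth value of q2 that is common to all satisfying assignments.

False

Suppose q2 = 1.
Branch on q1: set q1 = 0.
(q5') alone gives q5 = 0.
(q7') alone gives q7 = 0.
(q3') alone gives q3 = 0.
(q4') alone gives q4 = 0.
(q6) alone gives q6 = 1.
That conflicts with the unit clause (q6').
So q1 must be the other value — set q1 = 1.
(q3') alone gives q3 = 0.
(q5') alone gives q5 = 0.
(q6) alone gives q6 = 1.
(q4') alone gives q4 = 0.
That conflicts with the unit clause (q4).
Neither q1 = 1 nor q1 = 0 works.
So every satisfying assignment has q2 = False.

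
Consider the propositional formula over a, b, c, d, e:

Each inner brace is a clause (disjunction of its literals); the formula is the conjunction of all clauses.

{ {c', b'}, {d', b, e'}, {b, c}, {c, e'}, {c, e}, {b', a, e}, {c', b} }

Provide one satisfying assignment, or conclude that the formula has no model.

Try c = 0.
(b) alone gives b = 1.
(e') alone gives e = 0.
But (e) is also a unit clause — contradiction.
So c must be the other value — set c = 1.
(b') alone gives b = 0.
But (b) is also a unit clause — contradiction.
Either choice for c ends in contradiction.

UNSATISFIABLE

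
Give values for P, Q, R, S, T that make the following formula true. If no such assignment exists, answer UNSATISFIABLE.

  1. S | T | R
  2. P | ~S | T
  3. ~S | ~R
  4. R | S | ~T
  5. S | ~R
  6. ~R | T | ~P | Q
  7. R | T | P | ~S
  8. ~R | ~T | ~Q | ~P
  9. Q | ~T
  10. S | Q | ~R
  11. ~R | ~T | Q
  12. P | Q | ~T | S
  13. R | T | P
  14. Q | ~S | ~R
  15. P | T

Branch on S: set S = 1.
The clause (~R) is unit, so R = 0.
Branch on P: set P = 1.
Branch on Q: set Q = 1.
No clause remains; T is free.

P: 1, Q: 1, R: 0, S: 1, T: 1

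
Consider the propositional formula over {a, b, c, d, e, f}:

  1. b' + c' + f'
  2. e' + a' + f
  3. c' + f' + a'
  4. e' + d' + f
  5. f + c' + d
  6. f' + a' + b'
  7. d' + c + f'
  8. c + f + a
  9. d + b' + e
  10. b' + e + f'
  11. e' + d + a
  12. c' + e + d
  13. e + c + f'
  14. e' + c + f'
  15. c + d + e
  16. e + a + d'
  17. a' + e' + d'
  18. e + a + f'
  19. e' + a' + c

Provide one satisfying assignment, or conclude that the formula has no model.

Try b = 0.
Try e = 0.
Try c = 1.
From the singleton clause (d), d = 1.
From the singleton clause (a), a = 1.
From the singleton clause (f'), f = 0.
All clauses are satisfied.

a ↦ 1,  b ↦ 0,  c ↦ 1,  d ↦ 1,  e ↦ 0,  f ↦ 0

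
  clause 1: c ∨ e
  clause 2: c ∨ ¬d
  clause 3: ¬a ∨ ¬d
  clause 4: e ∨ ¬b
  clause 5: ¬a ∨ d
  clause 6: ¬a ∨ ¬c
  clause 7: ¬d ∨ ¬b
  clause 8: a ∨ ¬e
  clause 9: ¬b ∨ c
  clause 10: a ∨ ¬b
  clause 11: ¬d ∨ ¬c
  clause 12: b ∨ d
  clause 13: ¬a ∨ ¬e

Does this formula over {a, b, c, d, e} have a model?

Unsatisfiable

Case c = True:
From the singleton clause (¬a), a = False.
From the singleton clause (¬e), e = False.
From the singleton clause (¬b), b = False.
From the singleton clause (¬d), d = False.
But (d) is also a unit clause — contradiction.
That branch fails; take c = False instead.
From the singleton clause (e), e = True.
From the singleton clause (¬d), d = False.
From the singleton clause (¬a), a = False.
But (a) is also a unit clause — contradiction.
Either choice for c ends in contradiction.
No assignment satisfies every clause.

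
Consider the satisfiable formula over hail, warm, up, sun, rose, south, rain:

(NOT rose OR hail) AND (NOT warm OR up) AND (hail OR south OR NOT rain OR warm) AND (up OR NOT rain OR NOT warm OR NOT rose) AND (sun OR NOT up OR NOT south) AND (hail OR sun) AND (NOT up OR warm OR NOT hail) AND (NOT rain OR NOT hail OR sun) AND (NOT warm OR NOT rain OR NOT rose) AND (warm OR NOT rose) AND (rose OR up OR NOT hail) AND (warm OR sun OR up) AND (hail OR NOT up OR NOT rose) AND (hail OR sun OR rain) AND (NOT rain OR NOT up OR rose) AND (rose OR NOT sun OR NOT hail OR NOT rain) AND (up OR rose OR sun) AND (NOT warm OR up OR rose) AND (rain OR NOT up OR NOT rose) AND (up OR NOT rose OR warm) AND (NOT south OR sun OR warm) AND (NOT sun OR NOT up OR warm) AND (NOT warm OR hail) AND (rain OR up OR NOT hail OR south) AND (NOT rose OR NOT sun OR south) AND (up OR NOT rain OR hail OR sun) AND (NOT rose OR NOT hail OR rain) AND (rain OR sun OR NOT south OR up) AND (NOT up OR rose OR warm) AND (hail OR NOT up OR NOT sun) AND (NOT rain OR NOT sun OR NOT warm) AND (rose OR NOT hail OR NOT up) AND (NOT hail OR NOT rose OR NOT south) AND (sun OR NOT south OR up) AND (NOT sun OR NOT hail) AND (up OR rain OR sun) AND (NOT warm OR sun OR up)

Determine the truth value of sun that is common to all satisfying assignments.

True

Suppose sun = false.
The clause (hail) is unit, so hail = true.
The clause (NOT rain) is unit, so rain = false.
The clause (NOT rose) is unit, so rose = false.
The clause (up) is unit, so up = true.
But (NOT up) is also a unit clause — contradiction.
So every satisfying assignment has sun = True.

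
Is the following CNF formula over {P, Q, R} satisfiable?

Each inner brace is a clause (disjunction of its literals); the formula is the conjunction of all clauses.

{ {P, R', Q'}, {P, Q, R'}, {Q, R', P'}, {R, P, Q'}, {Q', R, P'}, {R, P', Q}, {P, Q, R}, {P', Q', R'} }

Case P = 1:
Case Q = 1:
The clause (R) is unit, so R = 1.
Now (R') is unsatisfied and unit — conflict.
Backtrack on Q: now try Q = 0.
The clause (R') is unit, so R = 0.
Now (R) is unsatisfied and unit — conflict.
Neither Q = 1 nor Q = 0 works.
Backtrack on P: now try P = 0.
Case R = 0:
The clause (Q') is unit, so Q = 0.
Now (Q) is unsatisfied and unit — conflict.
Backtrack on R: now try R = 1.
The clause (Q') is unit, so Q = 0.
Now (Q) is unsatisfied and unit — conflict.
Neither R = 1 nor R = 0 works.
Neither P = 1 nor P = 0 works.
No assignment satisfies every clause.

Unsatisfiable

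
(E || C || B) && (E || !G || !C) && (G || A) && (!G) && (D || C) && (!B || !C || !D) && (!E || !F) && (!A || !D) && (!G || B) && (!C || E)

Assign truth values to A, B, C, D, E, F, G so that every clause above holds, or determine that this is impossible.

A: true,  B: true,  C: true,  D: false,  E: true,  F: false,  G: false

The clause (!G) is unit, so G = false.
The clause (A) is unit, so A = true.
The clause (!D) is unit, so D = false.
The clause (C) is unit, so C = true.
The clause (E) is unit, so E = true.
The clause (!F) is unit, so F = false.
No clause remains; B is free.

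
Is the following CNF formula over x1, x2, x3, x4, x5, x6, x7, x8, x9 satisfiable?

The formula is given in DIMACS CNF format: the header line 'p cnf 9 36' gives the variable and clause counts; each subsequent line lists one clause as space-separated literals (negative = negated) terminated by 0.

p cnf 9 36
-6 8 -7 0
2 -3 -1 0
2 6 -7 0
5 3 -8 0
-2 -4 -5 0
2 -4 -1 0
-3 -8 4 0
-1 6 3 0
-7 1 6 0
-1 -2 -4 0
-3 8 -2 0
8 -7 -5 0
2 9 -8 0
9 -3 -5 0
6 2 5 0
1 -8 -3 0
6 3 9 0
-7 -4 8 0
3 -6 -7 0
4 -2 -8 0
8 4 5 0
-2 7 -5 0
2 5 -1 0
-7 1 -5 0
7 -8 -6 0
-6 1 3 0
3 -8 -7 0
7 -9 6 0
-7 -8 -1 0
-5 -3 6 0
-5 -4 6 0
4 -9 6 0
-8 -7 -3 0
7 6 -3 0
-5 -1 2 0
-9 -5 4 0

Try x6 = True.
Try x8 = False.
Unit clause (¬x7) forces x7 = False.
Try x3 = True.
Unit clause (¬x2) forces x2 = False.
Unit clause (¬x1) forces x1 = False.
Try x9 = True.
Try x4 = True.
No clause remains; x5 is free.
A satisfying assignment: x1=False,  x2=False,  x3=True,  x4=True,  x5=False,  x6=True,  x7=False,  x8=False,  x9=True.

Satisfiable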